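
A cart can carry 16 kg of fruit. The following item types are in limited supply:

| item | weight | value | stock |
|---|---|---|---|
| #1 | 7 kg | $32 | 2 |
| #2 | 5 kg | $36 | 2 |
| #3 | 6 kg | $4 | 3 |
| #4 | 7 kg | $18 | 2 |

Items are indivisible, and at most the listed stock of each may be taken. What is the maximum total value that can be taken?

$76

Best selections within weight 16 and stock limits:
- 2×#2 + 1×#3: weight 16, value 76
- 2×#2: weight 10, value 72
- 1×#1 + 1×#2: weight 12, value 68
Best: $76.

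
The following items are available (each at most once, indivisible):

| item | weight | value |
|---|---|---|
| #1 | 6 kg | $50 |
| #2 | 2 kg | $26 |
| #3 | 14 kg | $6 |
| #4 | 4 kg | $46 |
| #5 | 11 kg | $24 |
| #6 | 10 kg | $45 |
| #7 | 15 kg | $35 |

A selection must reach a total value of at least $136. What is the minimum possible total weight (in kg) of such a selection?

20

Subsets with value ≥ 136, sorted by total weight:
- #1+#4+#6: weight 20, value 141
- #1+#2+#4+#6: weight 22, value 167
Minimum weight: 20 kg.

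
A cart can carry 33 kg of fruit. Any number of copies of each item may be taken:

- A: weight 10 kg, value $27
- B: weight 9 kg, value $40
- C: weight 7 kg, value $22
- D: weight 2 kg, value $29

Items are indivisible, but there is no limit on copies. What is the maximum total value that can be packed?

$464

Best value-per-unit is D at 29/2, and filling with it alone uses weight 16×2=32. No mix of the others beats 16×29 = 464.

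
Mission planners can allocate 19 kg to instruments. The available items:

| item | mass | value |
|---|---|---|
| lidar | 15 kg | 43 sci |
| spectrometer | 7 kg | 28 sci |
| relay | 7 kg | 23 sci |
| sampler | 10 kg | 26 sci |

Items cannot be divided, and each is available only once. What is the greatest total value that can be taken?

Check high-value combinations within 19 kg:
- spectrometer+sampler: mass 7+10=17, value 28+26=54
- spectrometer+relay: mass 7+7=14, value 28+23=51
- relay+sampler: mass 7+10=17, value 23+26=49
- lidar: mass 15, value 43
- spectrometer: mass 7, value 28
Best: 54 sci.

54 sci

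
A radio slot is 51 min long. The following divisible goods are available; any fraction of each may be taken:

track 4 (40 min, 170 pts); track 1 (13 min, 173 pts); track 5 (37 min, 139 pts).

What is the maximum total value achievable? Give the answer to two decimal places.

334.50

Take in order of value per unit:
- track 1 (173/13 per unit): all 13 → value 173, running total 173.00
- track 4 (170/40 per unit): 38 of 40 → value 38×170/40 = 161.5000, running total 334.50
Total 334.50.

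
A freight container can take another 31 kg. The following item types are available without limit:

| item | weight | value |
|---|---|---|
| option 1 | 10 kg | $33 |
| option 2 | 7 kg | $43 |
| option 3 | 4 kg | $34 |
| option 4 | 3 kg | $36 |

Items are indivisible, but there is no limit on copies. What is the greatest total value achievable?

$360

Best value-per-unit is option 4 at 36/3, and filling with it alone uses weight 10×3=30. No mix of the others beats 10×36 = 360.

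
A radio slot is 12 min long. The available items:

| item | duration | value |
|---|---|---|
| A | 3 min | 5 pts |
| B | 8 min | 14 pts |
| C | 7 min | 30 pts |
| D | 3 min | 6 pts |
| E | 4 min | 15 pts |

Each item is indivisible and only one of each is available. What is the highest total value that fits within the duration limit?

45 pts

This is a 0/1 knapsack; check combinations near the capacity.
- C+E: duration 7+4=11, value 30+15=45
- C+D: duration 7+3=10, value 30+6=36
- A+C: duration 3+7=10, value 5+30=35
Best: 45 pts.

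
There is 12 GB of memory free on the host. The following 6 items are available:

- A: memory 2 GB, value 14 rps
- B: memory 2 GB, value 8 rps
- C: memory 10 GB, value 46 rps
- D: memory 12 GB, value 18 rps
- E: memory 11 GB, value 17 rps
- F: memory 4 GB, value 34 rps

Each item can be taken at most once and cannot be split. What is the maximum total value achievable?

60 rps

Check high-value combinations within 12 GB:
- A+C: memory 2+10=12, value 14+46=60
- A+B+F: memory 2+2+4=8, value 14+8+34=56
- B+C: memory 2+10=12, value 8+46=54
- A+F: memory 2+4=6, value 14+34=48
Best: 60 rps.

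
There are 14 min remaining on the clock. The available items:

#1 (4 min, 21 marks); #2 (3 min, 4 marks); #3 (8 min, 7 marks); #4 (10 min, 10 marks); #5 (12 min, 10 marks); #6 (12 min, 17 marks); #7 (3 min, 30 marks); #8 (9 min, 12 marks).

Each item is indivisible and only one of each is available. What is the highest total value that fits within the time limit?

Check high-value combinations within 14 min:
- #1+#2+#7: time 4+3+3=10, value 21+4+30=55
- #1+#7: time 4+3=7, value 21+30=51
- #7+#8: time 3+9=12, value 30+12=42
Best: 55 marks.

55 marks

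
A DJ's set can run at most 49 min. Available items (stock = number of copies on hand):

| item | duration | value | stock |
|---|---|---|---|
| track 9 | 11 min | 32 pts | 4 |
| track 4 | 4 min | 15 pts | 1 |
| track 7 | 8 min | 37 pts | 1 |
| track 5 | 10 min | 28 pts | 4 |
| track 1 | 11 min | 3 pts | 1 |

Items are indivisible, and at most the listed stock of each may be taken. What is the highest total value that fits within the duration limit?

Top feasible selections:
- 1×track 9 + 1×track 7 + 3×track 5: duration 49, value 153
- 1×track 7 + 4×track 5: duration 48, value 149
- 3×track 9 + 1×track 4 + 1×track 7: duration 45, value 148
- 2×track 9 + 1×track 4 + 1×track 7 + 1×track 5: duration 44, value 144
Best: 153 pts.

153 pts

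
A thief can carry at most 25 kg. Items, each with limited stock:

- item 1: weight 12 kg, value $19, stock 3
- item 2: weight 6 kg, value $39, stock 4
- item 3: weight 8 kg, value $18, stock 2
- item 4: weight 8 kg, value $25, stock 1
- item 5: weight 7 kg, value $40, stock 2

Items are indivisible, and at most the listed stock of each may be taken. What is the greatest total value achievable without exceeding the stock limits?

Top feasible selections:
- 3×item 2 + 1×item 5: weight 25, value 157
- 4×item 2: weight 24, value 156
- 1×item 2 + 2×item 5: weight 20, value 119
- 2×item 2 + 1×item 5: weight 19, value 118
Best: $157.

$157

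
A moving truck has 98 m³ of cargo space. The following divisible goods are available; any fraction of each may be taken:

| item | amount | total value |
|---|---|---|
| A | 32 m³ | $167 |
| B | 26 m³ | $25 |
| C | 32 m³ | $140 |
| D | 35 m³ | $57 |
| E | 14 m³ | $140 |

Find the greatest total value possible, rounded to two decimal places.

Take in order of value per unit:
- E (140/14 per unit): all 14 → value 140, running total 140.00
- A (167/32 per unit): all 32 → value 167, running total 307.00
- C (140/32 per unit): all 32 → value 140, running total 447.00
- D (57/35 per unit): 20 of 35 → value 20×57/35 = 32.5714, running total 479.57
Total 479.57.

479.57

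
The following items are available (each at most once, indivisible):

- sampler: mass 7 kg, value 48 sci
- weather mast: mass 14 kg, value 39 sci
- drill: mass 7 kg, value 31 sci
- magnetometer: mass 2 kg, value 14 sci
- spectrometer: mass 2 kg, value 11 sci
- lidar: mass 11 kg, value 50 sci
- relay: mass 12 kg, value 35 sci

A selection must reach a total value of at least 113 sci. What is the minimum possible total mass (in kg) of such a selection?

Subsets with value ≥ 113, sorted by total mass:
- sampler+magnetometer+spectrometer+lidar: mass 22, value 123
- sampler+drill+lidar: mass 25, value 129
- sampler+drill+relay: mass 26, value 114
- sampler+drill+magnetometer+lidar: mass 27, value 143
Minimum mass: 22 kg.

22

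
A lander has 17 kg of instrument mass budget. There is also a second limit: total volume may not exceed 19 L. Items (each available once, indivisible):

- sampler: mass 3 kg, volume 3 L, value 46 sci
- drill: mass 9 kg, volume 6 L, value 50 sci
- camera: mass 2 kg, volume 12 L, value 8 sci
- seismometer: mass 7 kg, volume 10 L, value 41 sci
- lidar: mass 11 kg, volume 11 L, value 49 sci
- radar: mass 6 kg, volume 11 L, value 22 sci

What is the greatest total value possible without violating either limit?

96 sci

Feasible sets respecting both limits:
- sampler+drill: mass 12, volume 9, value 96
- sampler+lidar: mass 14, volume 14, value 95
- drill+seismometer: mass 16, volume 16, value 91
- sampler+seismometer: mass 10, volume 13, value 87
Best: 96 sci.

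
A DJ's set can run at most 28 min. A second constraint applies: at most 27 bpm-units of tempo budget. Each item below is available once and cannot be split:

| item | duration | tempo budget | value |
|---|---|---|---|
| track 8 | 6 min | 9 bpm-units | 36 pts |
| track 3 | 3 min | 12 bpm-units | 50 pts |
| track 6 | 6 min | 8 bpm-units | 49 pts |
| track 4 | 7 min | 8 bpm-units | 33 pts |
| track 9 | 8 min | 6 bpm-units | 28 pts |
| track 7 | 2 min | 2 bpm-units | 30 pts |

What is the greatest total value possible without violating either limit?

Feasible sets respecting both limits:
- track 8+track 6+track 4+track 7: duration 21, tempo budget 27, value 148
- track 8+track 6+track 9+track 7: duration 22, tempo budget 25, value 143
- track 6+track 4+track 9+track 7: duration 23, tempo budget 24, value 140
- track 3+track 6+track 7: duration 11, tempo budget 22, value 129
Best: 148 pts.

148 pts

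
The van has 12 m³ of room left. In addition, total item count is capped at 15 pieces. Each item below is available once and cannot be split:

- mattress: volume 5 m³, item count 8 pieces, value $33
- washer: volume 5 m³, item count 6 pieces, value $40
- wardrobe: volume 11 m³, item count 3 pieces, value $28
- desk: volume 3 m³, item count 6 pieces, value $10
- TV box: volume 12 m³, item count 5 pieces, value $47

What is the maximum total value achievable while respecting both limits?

Feasible sets respecting both limits:
- mattress+washer: volume 10, item count 14, value 73
- washer+desk: volume 8, item count 12, value 50
- TV box: volume 12, item count 5, value 47
- mattress+desk: volume 8, item count 14, value 43
Best: $73.

$73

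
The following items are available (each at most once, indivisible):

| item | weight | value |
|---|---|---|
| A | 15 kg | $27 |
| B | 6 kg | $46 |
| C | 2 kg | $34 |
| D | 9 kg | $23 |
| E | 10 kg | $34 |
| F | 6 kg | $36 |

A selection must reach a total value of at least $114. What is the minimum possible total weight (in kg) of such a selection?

14

Subsets with value ≥ 114, sorted by total weight:
- B+C+F: weight 14, value 116
- B+C+E: weight 18, value 114
- B+E+F: weight 22, value 116
Minimum weight: 14 kg.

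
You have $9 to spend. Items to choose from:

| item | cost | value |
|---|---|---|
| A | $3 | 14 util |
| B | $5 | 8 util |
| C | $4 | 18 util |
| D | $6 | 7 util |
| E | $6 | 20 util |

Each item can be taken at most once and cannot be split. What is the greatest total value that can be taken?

Check high-value combinations within $9:
- A+E: cost 3+6=9, value 14+20=34
- A+C: cost 3+4=7, value 14+18=32
- B+C: cost 5+4=9, value 8+18=26
Best: 34 util.

34 util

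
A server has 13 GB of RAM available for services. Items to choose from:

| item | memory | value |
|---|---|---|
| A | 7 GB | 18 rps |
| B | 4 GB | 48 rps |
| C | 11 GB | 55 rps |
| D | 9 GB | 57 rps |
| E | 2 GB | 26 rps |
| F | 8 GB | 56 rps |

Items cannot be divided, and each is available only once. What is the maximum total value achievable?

Check high-value combinations within 13 GB:
- B+D: memory 4+9=13, value 48+57=105
- B+F: memory 4+8=12, value 48+56=104
- A+B+E: memory 7+4+2=13, value 18+48+26=92
- D+E: memory 9+2=11, value 57+26=83
Best: 105 rps.

105 rps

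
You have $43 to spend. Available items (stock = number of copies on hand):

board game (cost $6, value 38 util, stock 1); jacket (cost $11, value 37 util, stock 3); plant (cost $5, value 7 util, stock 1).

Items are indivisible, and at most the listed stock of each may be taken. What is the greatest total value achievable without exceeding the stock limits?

Best selections within cost 43 and stock limits:
- 1×board game + 3×jacket: cost 39, value 149
- 1×board game + 2×jacket + 1×plant: cost 33, value 119
- 3×jacket + 1×plant: cost 38, value 118
Best: 149 util.

149 util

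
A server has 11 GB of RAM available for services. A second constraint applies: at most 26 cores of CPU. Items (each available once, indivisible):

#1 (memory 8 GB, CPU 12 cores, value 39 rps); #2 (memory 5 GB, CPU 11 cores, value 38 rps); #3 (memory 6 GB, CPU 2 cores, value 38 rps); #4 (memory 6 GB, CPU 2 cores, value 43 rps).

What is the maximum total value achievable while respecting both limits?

81 rps

Feasible sets respecting both limits:
- #2+#4: memory 11, CPU 13, value 81
- #2+#3: memory 11, CPU 13, value 76
- #4: memory 6, CPU 2, value 43
Best: 81 rps.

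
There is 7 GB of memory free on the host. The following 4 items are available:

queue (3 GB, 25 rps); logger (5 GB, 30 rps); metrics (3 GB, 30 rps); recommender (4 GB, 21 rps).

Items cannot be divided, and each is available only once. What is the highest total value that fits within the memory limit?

Check high-value combinations within 7 GB:
- queue+metrics: memory 3+3=6, value 25+30=55
- metrics+recommender: memory 3+4=7, value 30+21=51
- queue+recommender: memory 3+4=7, value 25+21=46
- metrics: memory 3, value 30
Best: 55 rps.

55 rps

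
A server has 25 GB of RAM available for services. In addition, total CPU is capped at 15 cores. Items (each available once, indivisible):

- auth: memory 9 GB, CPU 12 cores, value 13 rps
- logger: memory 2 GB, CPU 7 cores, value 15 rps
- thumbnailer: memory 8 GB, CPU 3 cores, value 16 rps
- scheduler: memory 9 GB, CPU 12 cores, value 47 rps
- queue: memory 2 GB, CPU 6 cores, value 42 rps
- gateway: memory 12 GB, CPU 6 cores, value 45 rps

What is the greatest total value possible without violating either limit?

Feasible sets respecting both limits:
- thumbnailer+queue+gateway: memory 22, CPU 15, value 103
- queue+gateway: memory 14, CPU 12, value 87
- thumbnailer+scheduler: memory 17, CPU 15, value 63
Best: 103 rps.

103 rps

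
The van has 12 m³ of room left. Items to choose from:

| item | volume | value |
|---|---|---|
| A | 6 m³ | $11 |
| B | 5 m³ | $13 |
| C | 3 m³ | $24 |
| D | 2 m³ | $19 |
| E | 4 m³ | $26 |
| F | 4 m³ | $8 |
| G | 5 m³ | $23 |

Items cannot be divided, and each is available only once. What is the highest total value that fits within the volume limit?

$73

This is a 0/1 knapsack; check combinations near the capacity.
- C+E+G: volume 3+4+5=12, value 24+26+23=73
- C+D+E: volume 3+2+4=9, value 24+19+26=69
- D+E+G: volume 2+4+5=11, value 19+26+23=68
- C+D+G: volume 3+2+5=10, value 24+19+23=66
- B+C+E: volume 5+3+4=12, value 13+24+26=63
Best: $73.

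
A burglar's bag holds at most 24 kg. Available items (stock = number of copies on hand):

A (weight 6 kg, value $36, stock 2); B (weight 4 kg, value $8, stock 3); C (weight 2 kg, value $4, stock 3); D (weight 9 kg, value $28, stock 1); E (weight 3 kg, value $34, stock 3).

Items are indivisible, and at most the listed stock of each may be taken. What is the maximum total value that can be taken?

$178

Top feasible selections:
- 2×A + 1×C + 3×E: weight 23, value 178
- 2×A + 3×E: weight 21, value 174
Best: $178.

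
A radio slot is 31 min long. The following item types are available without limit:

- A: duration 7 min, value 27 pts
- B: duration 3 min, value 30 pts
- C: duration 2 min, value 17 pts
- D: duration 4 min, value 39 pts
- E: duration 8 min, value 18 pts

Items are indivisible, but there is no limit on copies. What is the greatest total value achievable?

Best value-per-unit is B at 30/3; filling with it alone gives 10×30 = 300.
Optimal mix: 9×B + 1×D → duration 31, value 309.

309 pts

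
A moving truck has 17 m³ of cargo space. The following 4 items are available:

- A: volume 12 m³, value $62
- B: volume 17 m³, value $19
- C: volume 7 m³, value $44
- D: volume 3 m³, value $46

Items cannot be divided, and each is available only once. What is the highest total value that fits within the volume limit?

$108

This is a 0/1 knapsack; check combinations near the capacity.
- A+D: volume 12+3=15, value 62+46=108
- C+D: volume 7+3=10, value 44+46=90
- A: volume 12, value 62
Best: $108.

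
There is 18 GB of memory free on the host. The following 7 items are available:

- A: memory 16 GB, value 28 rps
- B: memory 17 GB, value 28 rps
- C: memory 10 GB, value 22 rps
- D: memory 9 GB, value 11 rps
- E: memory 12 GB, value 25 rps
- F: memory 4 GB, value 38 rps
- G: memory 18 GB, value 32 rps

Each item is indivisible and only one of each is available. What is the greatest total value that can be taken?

Check high-value combinations within 18 GB:
- E+F: memory 12+4=16, value 25+38=63
- C+F: memory 10+4=14, value 22+38=60
- D+F: memory 9+4=13, value 11+38=49
- F: memory 4, value 38
Best: 63 rps.

63 rps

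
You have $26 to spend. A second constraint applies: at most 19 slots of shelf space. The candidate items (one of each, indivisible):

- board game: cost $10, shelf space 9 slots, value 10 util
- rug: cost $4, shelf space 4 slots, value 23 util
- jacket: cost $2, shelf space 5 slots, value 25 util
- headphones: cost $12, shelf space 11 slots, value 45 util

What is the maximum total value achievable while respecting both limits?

Feasible sets respecting both limits:
- jacket+headphones: cost 14, shelf space 16, value 70
- rug+headphones: cost 16, shelf space 15, value 68
- board game+rug+jacket: cost 16, shelf space 18, value 58
- rug+jacket: cost 6, shelf space 9, value 48
Best: 70 util.

70 util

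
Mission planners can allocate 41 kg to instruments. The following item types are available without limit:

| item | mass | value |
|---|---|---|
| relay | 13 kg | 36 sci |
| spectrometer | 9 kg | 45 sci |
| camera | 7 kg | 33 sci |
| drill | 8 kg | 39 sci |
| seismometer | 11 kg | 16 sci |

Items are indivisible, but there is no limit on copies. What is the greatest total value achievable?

201 sci

Best value-per-unit is spectrometer at 45/9; filling with it alone gives 4×45 = 180.
Optimal mix: 3×spectrometer + 2×camera → mass 41, value 201.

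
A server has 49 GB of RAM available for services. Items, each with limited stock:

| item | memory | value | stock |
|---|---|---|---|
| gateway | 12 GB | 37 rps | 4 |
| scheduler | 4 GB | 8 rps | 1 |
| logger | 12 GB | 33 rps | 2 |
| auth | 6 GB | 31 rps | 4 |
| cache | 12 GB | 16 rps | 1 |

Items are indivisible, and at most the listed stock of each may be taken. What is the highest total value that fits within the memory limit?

Best selections within memory 49 and stock limits:
- 2×gateway + 4×auth: memory 48, value 198
- 1×gateway + 1×logger + 4×auth: memory 48, value 194
- 2×logger + 4×auth: memory 48, value 190
- 1×gateway + 4×auth + 1×cache: memory 48, value 177
Best: 198 rps.

198 rps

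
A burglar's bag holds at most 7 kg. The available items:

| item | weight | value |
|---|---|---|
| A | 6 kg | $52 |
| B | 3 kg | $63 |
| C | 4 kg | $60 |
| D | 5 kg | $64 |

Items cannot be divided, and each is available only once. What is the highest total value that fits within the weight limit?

$123

This is a 0/1 knapsack; check combinations near the capacity.
- B+C: weight 3+4=7, value 63+60=123
- D: weight 5, value 64
- B: weight 3, value 63
- C: weight 4, value 60
Best: $123.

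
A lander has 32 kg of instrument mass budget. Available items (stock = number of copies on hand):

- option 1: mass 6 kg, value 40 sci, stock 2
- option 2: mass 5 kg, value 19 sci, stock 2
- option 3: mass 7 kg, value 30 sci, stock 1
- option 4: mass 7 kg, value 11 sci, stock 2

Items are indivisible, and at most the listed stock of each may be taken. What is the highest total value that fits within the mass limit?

Best selections within mass 32 and stock limits:
- 2×option 1 + 2×option 2 + 1×option 3: mass 29, value 148
- 2×option 1 + 1×option 2 + 1×option 3 + 1×option 4: mass 31, value 140
- 2×option 1 + 1×option 2 + 1×option 3: mass 24, value 129
- 2×option 1 + 2×option 2 + 1×option 4: mass 29, value 129
Best: 148 sci.

148 sci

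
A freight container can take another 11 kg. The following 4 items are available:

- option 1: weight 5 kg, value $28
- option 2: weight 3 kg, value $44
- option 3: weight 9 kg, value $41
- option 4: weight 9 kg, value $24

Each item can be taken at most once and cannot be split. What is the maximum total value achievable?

Check high-value combinations within 11 kg:
- option 1+option 2: weight 5+3=8, value 28+44=72
- option 2: weight 3, value 44
- option 3: weight 9, value 41
- option 1: weight 5, value 28
- option 4: weight 9, value 24
Best: $72.

$72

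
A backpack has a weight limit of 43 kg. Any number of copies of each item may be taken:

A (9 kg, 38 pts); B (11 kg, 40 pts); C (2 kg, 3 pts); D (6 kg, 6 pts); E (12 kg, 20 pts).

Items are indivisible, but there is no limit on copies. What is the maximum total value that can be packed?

Best value-per-unit is A at 38/9; filling with it alone gives 4×38 = 152.
Optimal mix: 4×A + 3×C → weight 42, value 161.

161 pts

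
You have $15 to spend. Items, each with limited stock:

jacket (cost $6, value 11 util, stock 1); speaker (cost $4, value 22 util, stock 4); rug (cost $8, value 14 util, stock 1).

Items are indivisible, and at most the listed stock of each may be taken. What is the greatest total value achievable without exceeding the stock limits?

Best selections within cost 15 and stock limits:
- 3×speaker: cost 12, value 66
- 1×jacket + 2×speaker: cost 14, value 55
Best: 66 util.

66 util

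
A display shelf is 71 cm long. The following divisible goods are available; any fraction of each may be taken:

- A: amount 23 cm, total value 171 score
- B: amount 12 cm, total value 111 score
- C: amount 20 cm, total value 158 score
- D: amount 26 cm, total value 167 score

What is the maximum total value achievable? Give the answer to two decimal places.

542.77

Take in order of value per unit:
- B (111/12 per unit): all 12 → value 111, running total 111.00
- C (158/20 per unit): all 20 → value 158, running total 269.00
- A (171/23 per unit): all 23 → value 171, running total 440.00
- D (167/26 per unit): 16 of 26 → value 16×167/26 = 102.7692, running total 542.77
Total 542.77.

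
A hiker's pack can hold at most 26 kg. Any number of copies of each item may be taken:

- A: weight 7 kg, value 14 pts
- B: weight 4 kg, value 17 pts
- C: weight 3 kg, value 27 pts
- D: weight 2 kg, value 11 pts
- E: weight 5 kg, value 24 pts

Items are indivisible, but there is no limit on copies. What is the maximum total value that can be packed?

Best value-per-unit is C at 27/3; filling with it alone gives 8×27 = 216.
Optimal mix: 8×C + 1×D → weight 26, value 227.

227 pts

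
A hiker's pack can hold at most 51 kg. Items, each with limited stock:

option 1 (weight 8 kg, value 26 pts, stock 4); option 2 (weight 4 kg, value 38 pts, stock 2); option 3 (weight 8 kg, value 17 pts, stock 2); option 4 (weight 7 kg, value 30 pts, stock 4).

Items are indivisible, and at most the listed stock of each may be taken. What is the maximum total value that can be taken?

Top feasible selections:
- 1×option 1 + 2×option 2 + 4×option 4: weight 44, value 222
- 2×option 1 + 2×option 2 + 3×option 4: weight 45, value 218
Best: 222 pts.

222 pts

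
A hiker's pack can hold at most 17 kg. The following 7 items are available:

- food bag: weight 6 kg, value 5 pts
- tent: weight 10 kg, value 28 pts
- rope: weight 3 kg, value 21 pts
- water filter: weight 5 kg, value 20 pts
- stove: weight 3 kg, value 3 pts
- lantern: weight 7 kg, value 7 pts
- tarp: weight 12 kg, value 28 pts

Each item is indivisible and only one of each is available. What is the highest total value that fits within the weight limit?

This is a 0/1 knapsack; check combinations near the capacity.
- tent+rope+stove: weight 10+3+3=16, value 28+21+3=52
- tent+rope: weight 10+3=13, value 28+21=49
- rope+tarp: weight 3+12=15, value 21+28=49
Best: 52 pts.

52 pts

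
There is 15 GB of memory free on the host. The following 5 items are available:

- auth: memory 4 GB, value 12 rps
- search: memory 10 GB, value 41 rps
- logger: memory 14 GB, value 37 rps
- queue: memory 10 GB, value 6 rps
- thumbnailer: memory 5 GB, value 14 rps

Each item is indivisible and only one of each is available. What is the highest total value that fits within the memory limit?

This is a 0/1 knapsack; check combinations near the capacity.
- search+thumbnailer: memory 10+5=15, value 41+14=55
- auth+search: memory 4+10=14, value 12+41=53
- search: memory 10, value 41
Best: 55 rps.

55 rps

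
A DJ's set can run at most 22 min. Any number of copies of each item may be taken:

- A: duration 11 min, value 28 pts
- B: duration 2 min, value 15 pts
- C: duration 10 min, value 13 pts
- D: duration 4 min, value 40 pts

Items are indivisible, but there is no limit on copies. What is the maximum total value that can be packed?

Best value-per-unit is D at 40/4; filling with it alone gives 5×40 = 200.
Optimal mix: 1×B + 5×D → duration 22, value 215.

215 pts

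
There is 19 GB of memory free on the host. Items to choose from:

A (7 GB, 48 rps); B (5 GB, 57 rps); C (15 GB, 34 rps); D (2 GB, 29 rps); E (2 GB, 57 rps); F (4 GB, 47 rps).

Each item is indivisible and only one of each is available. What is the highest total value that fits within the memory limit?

Check high-value combinations within 19 GB:
- A+B+E+F: memory 7+5+2+4=18, value 48+57+57+47=209
- A+B+D+E: memory 7+5+2+2=16, value 48+57+29+57=191
- B+D+E+F: memory 5+2+2+4=13, value 57+29+57+47=190
Best: 209 rps.

209 rps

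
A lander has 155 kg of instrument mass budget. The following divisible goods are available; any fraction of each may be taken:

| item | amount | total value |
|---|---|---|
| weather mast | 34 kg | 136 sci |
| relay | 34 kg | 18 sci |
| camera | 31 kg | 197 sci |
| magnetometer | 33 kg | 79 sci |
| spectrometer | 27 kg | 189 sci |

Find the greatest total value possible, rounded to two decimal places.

Take in order of value per unit:
- spectrometer (189/27 per unit): all 27 → value 189, running total 189.00
- camera (197/31 per unit): all 31 → value 197, running total 386.00
- weather mast (136/34 per unit): all 34 → value 136, running total 522.00
- magnetometer (79/33 per unit): all 33 → value 79, running total 601.00
- relay (18/34 per unit): 30 of 34 → value 30×18/34 = 15.8824, running total 616.88
Total 616.88.

616.88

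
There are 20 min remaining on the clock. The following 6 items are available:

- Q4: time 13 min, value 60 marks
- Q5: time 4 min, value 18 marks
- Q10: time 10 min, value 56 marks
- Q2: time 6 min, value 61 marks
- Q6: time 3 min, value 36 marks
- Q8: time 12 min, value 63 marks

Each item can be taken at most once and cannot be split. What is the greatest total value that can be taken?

153 marks

This is a 0/1 knapsack; check combinations near the capacity.
- Q10+Q2+Q6: time 10+6+3=19, value 56+61+36=153
- Q5+Q10+Q2: time 4+10+6=20, value 18+56+61=135
- Q2+Q8: time 6+12=18, value 61+63=124
Best: 153 marks.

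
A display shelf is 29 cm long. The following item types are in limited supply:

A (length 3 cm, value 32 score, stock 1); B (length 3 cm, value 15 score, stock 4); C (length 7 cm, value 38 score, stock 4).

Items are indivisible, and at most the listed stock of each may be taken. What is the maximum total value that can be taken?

Top feasible selections:
- 1×A + 4×B + 2×C: length 29, value 168
- 1×A + 1×B + 3×C: length 27, value 161
- 1×A + 3×B + 2×C: length 26, value 153
- 4×C: length 28, value 152
Best: 168 score.

168 score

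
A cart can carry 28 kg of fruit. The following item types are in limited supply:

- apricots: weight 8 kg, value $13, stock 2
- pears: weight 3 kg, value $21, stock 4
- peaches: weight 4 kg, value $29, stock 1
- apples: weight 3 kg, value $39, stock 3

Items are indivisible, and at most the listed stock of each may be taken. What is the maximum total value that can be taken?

Best selections within weight 28 and stock limits:
- 4×pears + 1×peaches + 3×apples: weight 25, value 230
- 3×pears + 1×peaches + 3×apples: weight 22, value 209
- 4×pears + 3×apples: weight 21, value 201
Best: $230.

$230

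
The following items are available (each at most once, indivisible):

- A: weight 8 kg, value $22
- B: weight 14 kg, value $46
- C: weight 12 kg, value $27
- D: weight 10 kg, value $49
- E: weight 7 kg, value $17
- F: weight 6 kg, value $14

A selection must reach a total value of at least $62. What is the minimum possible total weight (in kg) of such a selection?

Subsets with value ≥ 62, sorted by total weight:
- D+F: weight 16, value 63
- D+E: weight 17, value 66
- A+D: weight 18, value 71
Minimum weight: 16 kg.

16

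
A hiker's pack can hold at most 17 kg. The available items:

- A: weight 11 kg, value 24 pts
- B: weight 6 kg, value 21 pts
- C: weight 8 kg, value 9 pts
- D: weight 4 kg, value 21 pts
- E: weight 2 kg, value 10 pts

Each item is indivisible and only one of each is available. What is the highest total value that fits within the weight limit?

Check high-value combinations within 17 kg:
- A+D+E: weight 11+4+2=17, value 24+21+10=55
- B+D+E: weight 6+4+2=12, value 21+21+10=52
- A+D: weight 11+4=15, value 24+21=45
- A+B: weight 11+6=17, value 24+21=45
Best: 55 pts.

55 pts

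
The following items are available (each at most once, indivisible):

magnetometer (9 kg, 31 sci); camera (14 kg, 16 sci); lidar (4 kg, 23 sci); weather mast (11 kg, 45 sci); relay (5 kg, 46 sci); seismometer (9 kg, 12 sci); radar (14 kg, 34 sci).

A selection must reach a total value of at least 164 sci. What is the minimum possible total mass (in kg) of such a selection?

Subsets with value ≥ 164, sorted by total mass:
- magnetometer+lidar+weather mast+relay+radar: mass 43, value 179
- magnetometer+weather mast+relay+seismometer+radar: mass 48, value 168
- camera+lidar+weather mast+relay+radar: mass 48, value 164
Minimum mass: 43 kg.

43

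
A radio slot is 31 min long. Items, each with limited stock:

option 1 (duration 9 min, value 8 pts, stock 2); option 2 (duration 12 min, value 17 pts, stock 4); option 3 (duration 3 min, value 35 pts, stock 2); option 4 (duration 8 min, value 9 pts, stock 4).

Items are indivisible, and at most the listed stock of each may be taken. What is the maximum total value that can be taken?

104 pts

Best selections within duration 31 and stock limits:
- 2×option 2 + 2×option 3: duration 30, value 104
- 2×option 3 + 3×option 4: duration 30, value 97
- 1×option 2 + 2×option 3 + 1×option 4: duration 26, value 96
Best: 104 pts.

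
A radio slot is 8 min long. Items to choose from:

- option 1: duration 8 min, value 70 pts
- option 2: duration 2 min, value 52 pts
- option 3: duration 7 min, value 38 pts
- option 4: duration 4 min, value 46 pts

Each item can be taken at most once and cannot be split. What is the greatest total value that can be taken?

Check high-value combinations within 8 min:
- option 2+option 4: duration 2+4=6, value 52+46=98
- option 1: duration 8, value 70
- option 2: duration 2, value 52
- option 4: duration 4, value 46
- option 3: duration 7, value 38
Best: 98 pts.

98 pts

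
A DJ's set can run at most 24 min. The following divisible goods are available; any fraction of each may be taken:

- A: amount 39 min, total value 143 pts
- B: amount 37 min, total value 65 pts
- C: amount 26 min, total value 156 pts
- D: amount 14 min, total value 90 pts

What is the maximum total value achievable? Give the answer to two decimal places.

Take in order of value per unit:
- D (90/14 per unit): all 14 → value 90, running total 90.00
- C (156/26 per unit): 10 of 26 → value 10×156/26 = 60.0000, running total 150.00
Total 150.00.

150.00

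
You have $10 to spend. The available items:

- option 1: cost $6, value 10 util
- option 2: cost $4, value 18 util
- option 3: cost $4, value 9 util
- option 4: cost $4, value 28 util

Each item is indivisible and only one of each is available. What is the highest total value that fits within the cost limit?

46 util

Check high-value combinations within $10:
- option 2+option 4: cost 4+4=8, value 18+28=46
- option 1+option 4: cost 6+4=10, value 10+28=38
- option 3+option 4: cost 4+4=8, value 9+28=37
- option 4: cost 4, value 28
Best: 46 util.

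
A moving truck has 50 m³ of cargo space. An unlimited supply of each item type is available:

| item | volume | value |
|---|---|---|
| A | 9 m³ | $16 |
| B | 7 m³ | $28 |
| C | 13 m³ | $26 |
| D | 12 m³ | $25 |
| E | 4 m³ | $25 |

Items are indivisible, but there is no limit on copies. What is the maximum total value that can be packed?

Best value-per-unit is E at 25/4, and filling with it alone uses volume 12×4=48. No mix of the others beats 12×25 = 300.

$300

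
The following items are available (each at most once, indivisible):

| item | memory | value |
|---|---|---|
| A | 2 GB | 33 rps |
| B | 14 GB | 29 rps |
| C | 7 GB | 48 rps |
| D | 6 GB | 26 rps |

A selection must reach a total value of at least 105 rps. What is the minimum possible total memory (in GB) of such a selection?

Subsets with value ≥ 105, sorted by total memory:
- A+C+D: memory 15, value 107
- A+B+C: memory 23, value 110
- A+B+C+D: memory 29, value 136
Minimum memory: 15 GB.

15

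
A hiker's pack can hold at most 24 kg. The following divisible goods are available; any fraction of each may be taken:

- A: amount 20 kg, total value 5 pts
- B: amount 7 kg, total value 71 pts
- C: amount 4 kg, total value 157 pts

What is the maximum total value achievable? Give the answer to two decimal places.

Take in order of value per unit:
- C (157/4 per unit): all 4 → value 157, running total 157.00
- B (71/7 per unit): all 7 → value 71, running total 228.00
- A (5/20 per unit): 13 of 20 → value 13×5/20 = 3.2500, running total 231.25
Total 231.25.

231.25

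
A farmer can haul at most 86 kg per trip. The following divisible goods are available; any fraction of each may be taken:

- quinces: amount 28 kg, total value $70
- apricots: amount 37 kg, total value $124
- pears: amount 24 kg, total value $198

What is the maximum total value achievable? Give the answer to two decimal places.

Take in order of value per unit:
- pears (198/24 per unit): all 24 → value 198, running total 198.00
- apricots (124/37 per unit): all 37 → value 124, running total 322.00
- quinces (70/28 per unit): 25 of 28 → value 25×70/28 = 62.5000, running total 384.50
Total 384.50.

384.50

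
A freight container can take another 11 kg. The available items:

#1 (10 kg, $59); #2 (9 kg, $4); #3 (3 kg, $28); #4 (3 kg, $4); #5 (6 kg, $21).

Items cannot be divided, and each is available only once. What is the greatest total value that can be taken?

$59

Check high-value combinations within 11 kg:
- #1: weight 10, value 59
- #3+#5: weight 3+6=9, value 28+21=49
- #3+#4: weight 3+3=6, value 28+4=32
- #3: weight 3, value 28
Best: $59.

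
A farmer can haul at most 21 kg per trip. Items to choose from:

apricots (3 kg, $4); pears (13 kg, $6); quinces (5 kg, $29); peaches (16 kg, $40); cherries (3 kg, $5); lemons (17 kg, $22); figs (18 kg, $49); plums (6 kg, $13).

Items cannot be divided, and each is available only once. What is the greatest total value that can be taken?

This is a 0/1 knapsack; check combinations near the capacity.
- quinces+peaches: weight 5+16=21, value 29+40=69
- cherries+figs: weight 3+18=21, value 5+49=54
- apricots+figs: weight 3+18=21, value 4+49=53
- apricots+quinces+cherries+plums: weight 3+5+3+6=17, value 4+29+5+13=51
Best: $69.

$69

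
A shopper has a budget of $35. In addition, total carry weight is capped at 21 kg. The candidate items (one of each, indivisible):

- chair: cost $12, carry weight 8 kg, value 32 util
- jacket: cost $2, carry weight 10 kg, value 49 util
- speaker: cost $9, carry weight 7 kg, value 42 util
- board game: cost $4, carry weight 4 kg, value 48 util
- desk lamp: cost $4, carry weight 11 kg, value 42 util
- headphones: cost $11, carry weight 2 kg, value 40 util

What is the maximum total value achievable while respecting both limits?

Feasible sets respecting both limits:
- jacket+speaker+board game: cost 15, carry weight 21, value 139
- jacket+board game+headphones: cost 17, carry weight 16, value 137
- jacket+speaker+headphones: cost 22, carry weight 19, value 131
- speaker+board game+headphones: cost 24, carry weight 13, value 130
Best: 139 util.

139 util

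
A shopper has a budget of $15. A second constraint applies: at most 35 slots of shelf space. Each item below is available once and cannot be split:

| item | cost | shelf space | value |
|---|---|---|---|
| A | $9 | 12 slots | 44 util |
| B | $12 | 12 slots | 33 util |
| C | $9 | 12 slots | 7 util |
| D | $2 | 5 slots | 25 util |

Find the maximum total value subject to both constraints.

Feasible sets respecting both limits:
- A+D: cost 11, shelf space 17, value 69
- B+D: cost 14, shelf space 17, value 58
- A: cost 9, shelf space 12, value 44
- B: cost 12, shelf space 12, value 33
Best: 69 util.

69 util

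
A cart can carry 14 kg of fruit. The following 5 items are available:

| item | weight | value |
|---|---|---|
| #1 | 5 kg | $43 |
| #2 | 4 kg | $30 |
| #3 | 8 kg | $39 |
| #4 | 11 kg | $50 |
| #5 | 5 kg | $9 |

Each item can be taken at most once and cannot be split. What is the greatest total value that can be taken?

Check high-value combinations within 14 kg:
- #1+#3: weight 5+8=13, value 43+39=82
- #1+#2+#5: weight 5+4+5=14, value 43+30+9=82
- #1+#2: weight 5+4=9, value 43+30=73
Best: $82.

$82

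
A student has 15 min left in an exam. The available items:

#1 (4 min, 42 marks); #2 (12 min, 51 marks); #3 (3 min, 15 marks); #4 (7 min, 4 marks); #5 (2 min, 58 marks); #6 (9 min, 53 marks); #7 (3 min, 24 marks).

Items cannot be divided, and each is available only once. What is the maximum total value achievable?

This is a 0/1 knapsack; check combinations near the capacity.
- #1+#5+#6: time 4+2+9=15, value 42+58+53=153
- #1+#3+#5+#7: time 4+3+2+3=12, value 42+15+58+24=139
- #5+#6+#7: time 2+9+3=14, value 58+53+24=135
- #3+#5+#6: time 3+2+9=14, value 15+58+53=126
- #1+#5+#7: time 4+2+3=9, value 42+58+24=124
Best: 153 marks.

153 marks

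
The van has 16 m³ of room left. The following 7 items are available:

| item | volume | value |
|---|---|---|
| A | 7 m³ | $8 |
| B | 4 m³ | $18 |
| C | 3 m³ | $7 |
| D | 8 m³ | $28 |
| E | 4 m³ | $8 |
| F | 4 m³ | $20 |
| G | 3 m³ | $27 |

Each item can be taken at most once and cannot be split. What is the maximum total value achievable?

Check high-value combinations within 16 m³:
- D+F+G: volume 8+4+3=15, value 28+20+27=75
- B+D+G: volume 4+8+3=15, value 18+28+27=73
- B+E+F+G: volume 4+4+4+3=15, value 18+8+20+27=73
- B+C+F+G: volume 4+3+4+3=14, value 18+7+20+27=72
Best: $75.

$75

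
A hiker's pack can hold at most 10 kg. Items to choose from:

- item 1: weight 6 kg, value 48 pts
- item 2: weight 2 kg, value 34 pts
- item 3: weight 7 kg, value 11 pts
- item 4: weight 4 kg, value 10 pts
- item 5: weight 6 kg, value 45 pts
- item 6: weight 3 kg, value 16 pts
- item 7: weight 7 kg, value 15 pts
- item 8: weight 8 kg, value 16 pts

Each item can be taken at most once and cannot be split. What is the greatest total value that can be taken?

82 pts

Check high-value combinations within 10 kg:
- item 1+item 2: weight 6+2=8, value 48+34=82
- item 2+item 5: weight 2+6=8, value 34+45=79
- item 1+item 6: weight 6+3=9, value 48+16=64
- item 5+item 6: weight 6+3=9, value 45+16=61
- item 2+item 4+item 6: weight 2+4+3=9, value 34+10+16=60
Best: 82 pts.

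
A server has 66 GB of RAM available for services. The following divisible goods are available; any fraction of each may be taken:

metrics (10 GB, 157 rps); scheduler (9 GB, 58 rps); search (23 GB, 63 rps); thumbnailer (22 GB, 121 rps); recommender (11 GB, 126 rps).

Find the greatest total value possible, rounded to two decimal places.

Take in order of value per unit:
- metrics (157/10 per unit): all 10 → value 157, running total 157.00
- recommender (126/11 per unit): all 11 → value 126, running total 283.00
- scheduler (58/9 per unit): all 9 → value 58, running total 341.00
- thumbnailer (121/22 per unit): all 22 → value 121, running total 462.00
- search (63/23 per unit): 14 of 23 → value 14×63/23 = 38.3478, running total 500.35
Total 500.35.

500.35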